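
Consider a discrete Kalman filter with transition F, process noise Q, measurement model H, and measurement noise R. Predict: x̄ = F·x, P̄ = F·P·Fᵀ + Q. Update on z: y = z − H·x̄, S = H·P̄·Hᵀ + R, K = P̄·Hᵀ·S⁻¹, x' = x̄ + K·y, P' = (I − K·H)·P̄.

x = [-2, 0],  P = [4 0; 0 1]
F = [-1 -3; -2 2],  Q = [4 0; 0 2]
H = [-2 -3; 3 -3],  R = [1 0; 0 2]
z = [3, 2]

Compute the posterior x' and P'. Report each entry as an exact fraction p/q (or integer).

x' = [-2288/12021, -71702/84147]
P' = [1432/12021 -158/12021; -158/12021 6334/84147]

x̄ = F·x = [2, 4]
P̄ = F·P·Fᵀ + Q = [17 2; 2 22]
y = z − H·x̄ = [19, 8]
S = H·P̄·Hᵀ + R = [291 90; 90 317]
K = P̄·Hᵀ·S⁻¹ = [-2390/12021 795/4007; -16790/84147 -3720/28049]
x' = x̄ + K·y = [-2288/12021, -71702/84147]
P' = (I − K·H)·P̄ = [1432/12021 -158/12021; -158/12021 6334/84147]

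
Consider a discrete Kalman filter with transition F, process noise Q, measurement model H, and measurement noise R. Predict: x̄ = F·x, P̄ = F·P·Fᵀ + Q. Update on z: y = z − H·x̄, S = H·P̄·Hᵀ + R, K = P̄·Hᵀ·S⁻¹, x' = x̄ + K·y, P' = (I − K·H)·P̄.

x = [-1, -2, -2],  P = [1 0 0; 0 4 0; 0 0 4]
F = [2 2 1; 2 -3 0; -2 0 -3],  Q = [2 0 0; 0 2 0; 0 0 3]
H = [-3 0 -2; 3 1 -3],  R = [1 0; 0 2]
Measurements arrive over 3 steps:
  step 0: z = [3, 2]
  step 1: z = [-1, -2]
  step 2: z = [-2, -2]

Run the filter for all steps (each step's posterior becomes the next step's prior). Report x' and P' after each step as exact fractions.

step 0: x' = [-32226/60773, 79868/60773, -43872/60773], P' = [82054/182319 -499648/182319 -101038/182319; -499648/182319 3650986/182319 720202/182319; -101038/182319 720202/182319 163858/182319]
step 1: x' = [1670491704/9469140449, -18697520746/9469140449, 2784508312/9469140449], P' = [3407805136/9469140449 -18921863674/9469140449 -3829483198/9469140449; -18921863674/9469140449 132230900604/9469140449 25889252026/9469140449; -3829483198/9469140449 25889252026/9469140449 6173821654/9469140449]
step 2: x' = [94985168829292/343676263556005, -342734057868526/343676263556005, 183057389559504/343676263556005], P' = [122985625667752/343676263556005 -682477135161046/343676263556005 -138071898367426/343676263556005; -682477135161046/343676263556005 4773262506233558/343676263556005 934024970405488/343676263556005; -138071898367426/343676263556005 934024970405488/343676263556005 222867375900088/343676263556005]

step 0: x̄ = F·x = [-8, 4, 8]
step 0: P̄ = F·P·Fᵀ + Q = [26 -20 -16; -20 42 -4; -16 -4 43]
step 0: y = z − H·x̄ = [-5, 46]
step 0: S = H·P̄·Hᵀ + R = [215 44; 44 857]
step 0: K = P̄·Hᵀ·S⁻¹ = [-44086/182319 24814/182319; 58540/182319 -4282/182319; -24602/182319 -37243/182319]
step 0: x' = x̄ + K·y = [-32226/60773, 79868/60773, -43872/60773]
step 0: P' = (I − K·H)·P̄ = [82054/182319 -499648/182319 -101038/182319; -499648/182319 3650986/182319 720202/182319; -101038/182319 720202/182319 163858/182319]
step 1: x̄ = F·x = [51412/60773, -304056/60773, 196068/60773]
step 1: P̄ = F·P·Fᵀ + Q = [13940128/182319 -22941086/182319 -2334106/182319; -22941086/182319 39547504/182319 3761942/182319; -2334106/182319 3761942/182319 1137439/182319]
step 1: y = z − H·x̄ = [485599/60773, 616478/60773]
step 1: S = H·P̄·Hᵀ + R = [102183955/182319 -64339462/182319; -64339462/182319 57405985/182319]
step 1: K = P̄·Hᵀ·S⁻¹ = [-2564449012/9469140449 1395000664/9469140449; 4987086970/9469140449 -1101223248/9469140449; -859193714/9469140449 -2060331265/9469140449]
step 1: x' = x̄ + K·y = [1670491704/9469140449, -18697520746/9469140449, 2784508312/9469140449]
step 1: P' = (I − K·H)·P̄ = [3407805136/9469140449 -18921863674/9469140449 -3829483198/9469140449; -18921863674/9469140449 132230900604/9469140449 25889252026/9469140449; -3829483198/9469140449 25889252026/9469140449 6173821654/9469140449]
step 2: x̄ = F·x = [-31269549772/9469140449, 59433545646/9469140449, -11694508344/9469140449]
step 2: P̄ = F·P·Fᵀ + Q = [504531091432/9469140449 -827237178206/9469140449 -81164877382/9469140449; -827237178206/9469140449 1449709970966/9469140449 128817764834/9469140449; -81164877382/9469140449 128817764834/9469140449 51649238401/9469140449]
step 2: y = z − H·x̄ = [-136135946902/9469140449, -19646702260/9469140449]
step 2: S = H·P̄·Hᵀ + R = [3782867388357/9469140449 -2250303019678/9469140449; -2250303019678/9469140449 2198909354997/9469140449]
step 2: K = P̄·Hᵀ·S⁻¹ = [-92813080268404/343676263556005 50347718472244/343676263556005; 179381464672162/343676263556005 -38121905233022/343676263556005; -31519056697898/343676263556005 -74396426198527/343676263556005]
step 2: x' = x̄ + K·y = [94985168829292/343676263556005, -342734057868526/343676263556005, 183057389559504/343676263556005]
step 2: P' = (I − K·H)·P̄ = [122985625667752/343676263556005 -682477135161046/343676263556005 -138071898367426/343676263556005; -682477135161046/343676263556005 4773262506233558/343676263556005 934024970405488/343676263556005; -138071898367426/343676263556005 934024970405488/343676263556005 222867375900088/343676263556005]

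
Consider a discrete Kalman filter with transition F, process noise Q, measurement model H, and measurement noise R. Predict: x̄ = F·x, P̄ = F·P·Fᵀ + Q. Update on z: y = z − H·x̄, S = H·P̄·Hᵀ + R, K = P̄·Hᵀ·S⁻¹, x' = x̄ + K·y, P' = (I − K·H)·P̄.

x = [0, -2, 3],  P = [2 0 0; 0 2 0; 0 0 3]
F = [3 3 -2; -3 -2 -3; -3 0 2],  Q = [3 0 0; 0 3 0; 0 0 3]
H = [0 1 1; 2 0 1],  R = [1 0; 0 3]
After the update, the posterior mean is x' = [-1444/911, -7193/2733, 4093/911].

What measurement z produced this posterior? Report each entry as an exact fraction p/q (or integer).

x̄ = F·x = [-12, -5, 6]
P̄ = F·P·Fᵀ + Q = [51 -12 -30; -12 56 0; -30 0 33]
S = H·P̄·Hᵀ + R = [90 -51; -51 120]
K = P̄·Hᵀ·S⁻¹ = [-152/911 482/911; 1832/2733 232/2733; 287/911 -83/911]
x' − x̄ = [9488/911, 6472/2733, -1373/911] = K·y
y = (KᵀK)⁻¹·Kᵀ·(x' − x̄) = [1, 20]
z = y + H·x̄ = [1, 20] + [1, -18] = [2, 2]

z = [2, 2]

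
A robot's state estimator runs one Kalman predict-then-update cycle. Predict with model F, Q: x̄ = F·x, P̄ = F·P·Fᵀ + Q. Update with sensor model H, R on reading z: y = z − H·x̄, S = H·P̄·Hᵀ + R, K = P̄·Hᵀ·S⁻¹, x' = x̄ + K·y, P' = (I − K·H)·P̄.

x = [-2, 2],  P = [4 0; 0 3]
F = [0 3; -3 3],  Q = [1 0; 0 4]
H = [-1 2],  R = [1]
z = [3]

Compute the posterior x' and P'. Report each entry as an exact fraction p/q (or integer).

x' = [248/63, 221/63]
P' = [4616/189 2321/189; 2321/189 1214/189]

x̄ = F·x = [6, 12]
P̄ = F·P·Fᵀ + Q = [28 27; 27 67]
y = z − H·x̄ = [-15]
S = H·P̄·Hᵀ + R = [189]
K = P̄·Hᵀ·S⁻¹ = [26/189; 107/189]
x' = x̄ + K·y = [248/63, 221/63]
P' = (I − K·H)·P̄ = [4616/189 2321/189; 2321/189 1214/189]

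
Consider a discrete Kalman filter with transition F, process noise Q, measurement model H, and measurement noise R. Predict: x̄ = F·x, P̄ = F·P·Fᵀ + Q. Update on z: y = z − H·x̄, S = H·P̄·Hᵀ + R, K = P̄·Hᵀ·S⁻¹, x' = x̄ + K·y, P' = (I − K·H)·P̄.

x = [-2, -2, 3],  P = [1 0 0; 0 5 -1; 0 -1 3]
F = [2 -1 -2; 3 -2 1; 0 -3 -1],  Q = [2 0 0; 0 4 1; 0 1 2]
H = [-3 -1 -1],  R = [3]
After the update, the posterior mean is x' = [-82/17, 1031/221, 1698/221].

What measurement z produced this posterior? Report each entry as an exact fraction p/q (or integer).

z = [2]

x̄ = F·x = [-8, 1, 3]
P̄ = F·P·Fᵀ + Q = [19 7 14; 7 40 29; 14 29 44]
S = H·P̄·Hᵀ + R = [442]
K = P̄·Hᵀ·S⁻¹ = [-3/17; -45/221; -115/442]
x' − x̄ = [54/17, 810/221, 1035/221] = K·y
y = (KᵀK)⁻¹·Kᵀ·(x' − x̄) = [-18]
z = y + H·x̄ = [-18] + [20] = [2]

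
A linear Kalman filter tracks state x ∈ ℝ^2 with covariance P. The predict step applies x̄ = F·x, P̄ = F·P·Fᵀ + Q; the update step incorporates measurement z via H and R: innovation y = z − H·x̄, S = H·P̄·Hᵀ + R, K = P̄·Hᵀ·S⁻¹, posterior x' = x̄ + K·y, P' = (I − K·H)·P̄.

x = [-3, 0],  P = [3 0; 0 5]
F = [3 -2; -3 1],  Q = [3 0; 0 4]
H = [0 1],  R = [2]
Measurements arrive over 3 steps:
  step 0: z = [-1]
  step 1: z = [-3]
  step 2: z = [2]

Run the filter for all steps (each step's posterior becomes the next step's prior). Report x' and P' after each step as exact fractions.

step 0: x̄ = F·x = [-9, 9]
step 0: P̄ = F·P·Fᵀ + Q = [50 -37; -37 36]
step 0: y = z − H·x̄ = [-10]
step 0: S = H·P̄·Hᵀ + R = [38]
step 0: K = P̄·Hᵀ·S⁻¹ = [-37/38; 18/19]
step 0: x' = x̄ + K·y = [14/19, -9/19]
step 0: P' = (I − K·H)·P̄ = [531/38 -37/19; -37/19 36/19]
step 1: x̄ = F·x = [60/19, -51/19]
step 1: P̄ = F·P·Fᵀ + Q = [6069/38 -5589/38; -5589/38 5447/38]
step 1: y = z − H·x̄ = [-6/19]
step 1: S = H·P̄·Hᵀ + R = [5523/38]
step 1: K = P̄·Hᵀ·S⁻¹ = [-1863/1841; 5447/5523]
step 1: x' = x̄ + K·y = [6402/1841, -5515/1841]
step 1: P' = (I − K·H)·P̄ = [20019/1841 -3726/1841; -3726/1841 10894/5523]
step 2: x̄ = F·x = [30236/1841, -24721/1841]
step 2: P̄ = F·P·Fᵀ + Q = [734794/5523 -662903/5523; -662903/5523 640567/5523]
step 2: y = z − H·x̄ = [28403/1841]
step 2: S = H·P̄·Hᵀ + R = [651613/5523]
step 2: K = P̄·Hᵀ·S⁻¹ = [-662903/651613; 640567/651613]
step 2: x' = x̄ + K·y = [474599/651613, 1132808/651613]
step 2: P' = (I − K·H)·P̄ = [7126731/651613 -1325806/651613; -1325806/651613 1281134/651613]

step 0: x' = [14/19, -9/19], P' = [531/38 -37/19; -37/19 36/19]
step 1: x' = [6402/1841, -5515/1841], P' = [20019/1841 -3726/1841; -3726/1841 10894/5523]
step 2: x' = [474599/651613, 1132808/651613], P' = [7126731/651613 -1325806/651613; -1325806/651613 1281134/651613]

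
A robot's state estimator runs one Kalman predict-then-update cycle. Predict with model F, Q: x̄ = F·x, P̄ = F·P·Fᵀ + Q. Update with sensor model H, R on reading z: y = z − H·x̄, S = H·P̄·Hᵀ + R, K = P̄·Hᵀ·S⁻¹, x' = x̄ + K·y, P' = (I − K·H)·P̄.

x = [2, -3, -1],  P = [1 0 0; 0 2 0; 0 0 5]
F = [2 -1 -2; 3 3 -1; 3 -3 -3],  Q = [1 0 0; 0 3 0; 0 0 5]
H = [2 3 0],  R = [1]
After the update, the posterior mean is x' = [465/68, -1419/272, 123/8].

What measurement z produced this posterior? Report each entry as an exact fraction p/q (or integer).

x̄ = F·x = [9, -2, 18]
P̄ = F·P·Fᵀ + Q = [27 10 42; 10 35 6; 42 6 77]
S = H·P̄·Hᵀ + R = [544]
K = P̄·Hᵀ·S⁻¹ = [21/136; 125/544; 3/16]
x' − x̄ = [-147/68, -875/272, -21/8] = K·y
y = (KᵀK)⁻¹·Kᵀ·(x' − x̄) = [-14]
z = y + H·x̄ = [-14] + [12] = [-2]

z = [-2]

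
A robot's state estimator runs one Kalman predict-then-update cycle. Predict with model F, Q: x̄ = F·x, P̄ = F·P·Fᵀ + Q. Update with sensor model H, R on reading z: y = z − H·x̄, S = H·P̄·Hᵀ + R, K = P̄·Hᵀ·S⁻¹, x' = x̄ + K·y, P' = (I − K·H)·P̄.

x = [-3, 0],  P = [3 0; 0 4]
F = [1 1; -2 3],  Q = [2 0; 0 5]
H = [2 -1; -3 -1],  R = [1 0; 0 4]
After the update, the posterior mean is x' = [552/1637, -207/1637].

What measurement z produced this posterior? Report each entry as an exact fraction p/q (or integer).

z = [1, -1]

x̄ = F·x = [-3, 6]
P̄ = F·P·Fᵀ + Q = [9 6; 6 53]
S = H·P̄·Hᵀ + R = [66 5; 5 174]
K = P̄·Hᵀ·S⁻¹ = [2253/11459 -2238/11459; -6779/11459 -4481/11459]
x' − x̄ = [5463/1637, -10029/1637] = K·y
y = (KᵀK)⁻¹·Kᵀ·(x' − x̄) = [13, -4]
z = y + H·x̄ = [13, -4] + [-12, 3] = [1, -1]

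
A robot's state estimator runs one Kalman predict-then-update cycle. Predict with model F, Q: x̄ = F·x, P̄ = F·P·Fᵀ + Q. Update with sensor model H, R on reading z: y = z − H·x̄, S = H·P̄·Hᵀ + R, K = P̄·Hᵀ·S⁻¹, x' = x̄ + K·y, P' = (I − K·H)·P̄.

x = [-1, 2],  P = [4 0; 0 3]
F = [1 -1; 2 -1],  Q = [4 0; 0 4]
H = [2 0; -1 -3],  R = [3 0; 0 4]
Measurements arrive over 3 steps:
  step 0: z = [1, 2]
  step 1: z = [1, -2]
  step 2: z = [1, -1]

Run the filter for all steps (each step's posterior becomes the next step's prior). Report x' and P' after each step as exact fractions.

step 0: x̄ = F·x = [-3, -4]
step 0: P̄ = F·P·Fᵀ + Q = [11 11; 11 23]
step 0: y = z − H·x̄ = [7, -13]
step 0: S = H·P̄·Hᵀ + R = [47 -88; -88 288]
step 0: K = P̄·Hᵀ·S⁻¹ = [77/181 -33/1448; -22/181 -57/181]
step 0: x' = x̄ + K·y = [397/1448, -137/181]
step 0: P' = (I − K·H)·P̄ = [231/362 -33/181; -33/181 87/181]
step 1: x̄ = F·x = [1493/1448, 945/724]
step 1: P̄ = F·P·Fᵀ + Q = [1985/362 417/181; 417/181 1405/181]
step 1: y = z − H·x̄ = [-769/724, 4267/1448]
step 1: S = H·P̄·Hᵀ + R = [4513/181 -4487/181; -4487/181 33727/362]
step 1: K = P̄·Hᵀ·S⁻¹ = [258646/618473 -13461/618473; -74250/618473 -189636/618473]
step 1: x' = x̄ + K·y = [1293217/2473892, 1309209/2473892]
step 1: P' = (I − K·H)·P̄ = [387969/618473 -111375/618473; -111375/618473 289973/618473]
step 2: x̄ = F·x = [-3998/618473, 27175/52636]
step 2: P̄ = F·P·Fᵀ + Q = [3374584/618473 29788/13159; 29788/13159 101303/13159]
step 2: y = z − H·x̄ = [626469/618473, 1341791/2473892]
step 2: S = H·P̄·Hᵀ + R = [15353755/618473 -15149384/618473; -15149384/618473 57099861/618473]
step 2: K = P̄·Hᵀ·S⁻¹ = [437569040/1046437663 -22724076/1046437663; -125657168/1046437663 -320766189/1046437663]
step 2: x' = x̄ + K·y = [424136609/1046437663, 238997449/1046437663]
step 2: P' = (I − K·H)·P̄ = [656353560/1046437663 -188485752/1046437663; -188485752/1046437663 490516836/1046437663]

step 0: x' = [397/1448, -137/181], P' = [231/362 -33/181; -33/181 87/181]
step 1: x' = [1293217/2473892, 1309209/2473892], P' = [387969/618473 -111375/618473; -111375/618473 289973/618473]
step 2: x' = [424136609/1046437663, 238997449/1046437663], P' = [656353560/1046437663 -188485752/1046437663; -188485752/1046437663 490516836/1046437663]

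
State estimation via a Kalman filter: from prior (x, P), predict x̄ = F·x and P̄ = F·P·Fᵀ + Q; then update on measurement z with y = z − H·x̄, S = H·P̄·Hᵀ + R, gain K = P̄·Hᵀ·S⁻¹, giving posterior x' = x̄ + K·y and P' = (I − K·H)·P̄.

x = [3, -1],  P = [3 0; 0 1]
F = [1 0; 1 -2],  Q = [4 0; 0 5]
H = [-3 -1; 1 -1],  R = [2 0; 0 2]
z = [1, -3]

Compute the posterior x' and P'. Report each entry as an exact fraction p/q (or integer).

x̄ = F·x = [3, 5]
P̄ = F·P·Fᵀ + Q = [7 3; 3 12]
y = z − H·x̄ = [15, -1]
S = H·P̄·Hᵀ + R = [95 -3; -3 15]
K = P̄·Hᵀ·S⁻¹ = [-29/118 77/354; -57/236 -153/236]
x' = x̄ + K·y = [-160/177, 239/118]
P' = (I − K·H)·P̄ = [41/177 -12/59; -12/59 129/118]

x' = [-160/177, 239/118]
P' = [41/177 -12/59; -12/59 129/118]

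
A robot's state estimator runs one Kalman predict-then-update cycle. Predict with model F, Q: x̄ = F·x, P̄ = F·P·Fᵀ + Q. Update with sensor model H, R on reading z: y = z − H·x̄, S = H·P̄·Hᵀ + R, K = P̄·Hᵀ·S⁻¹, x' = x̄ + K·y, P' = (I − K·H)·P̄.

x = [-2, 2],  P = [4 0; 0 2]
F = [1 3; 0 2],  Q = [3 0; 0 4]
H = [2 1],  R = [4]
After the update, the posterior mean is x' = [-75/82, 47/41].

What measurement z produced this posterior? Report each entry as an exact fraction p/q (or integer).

z = [-1]

x̄ = F·x = [4, 4]
P̄ = F·P·Fᵀ + Q = [25 12; 12 12]
S = H·P̄·Hᵀ + R = [164]
K = P̄·Hᵀ·S⁻¹ = [31/82; 9/41]
x' − x̄ = [-403/82, -117/41] = K·y
y = (KᵀK)⁻¹·Kᵀ·(x' − x̄) = [-13]
z = y + H·x̄ = [-13] + [12] = [-1]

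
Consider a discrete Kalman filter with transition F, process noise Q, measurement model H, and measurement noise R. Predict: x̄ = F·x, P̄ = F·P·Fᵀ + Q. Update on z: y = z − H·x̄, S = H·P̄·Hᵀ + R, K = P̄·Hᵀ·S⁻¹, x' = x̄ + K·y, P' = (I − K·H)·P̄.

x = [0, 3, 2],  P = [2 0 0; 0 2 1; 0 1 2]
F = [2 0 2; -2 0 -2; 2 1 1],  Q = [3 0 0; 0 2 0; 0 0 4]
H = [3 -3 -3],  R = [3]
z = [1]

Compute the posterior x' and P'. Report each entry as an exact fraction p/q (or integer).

x̄ = F·x = [4, -4, 5]
P̄ = F·P·Fᵀ + Q = [19 -16 14; -16 18 -14; 14 -14 18]
y = z − H·x̄ = [-8]
S = H·P̄·Hᵀ + R = [282]
K = P̄·Hᵀ·S⁻¹ = [21/94; -10/47; 5/47]
x' = x̄ + K·y = [104/47, -108/47, 195/47]
P' = (I − K·H)·P̄ = [463/94 -122/47 343/47; -122/47 246/47 -358/47; 343/47 -358/47 696/47]

x' = [104/47, -108/47, 195/47]
P' = [463/94 -122/47 343/47; -122/47 246/47 -358/47; 343/47 -358/47 696/47]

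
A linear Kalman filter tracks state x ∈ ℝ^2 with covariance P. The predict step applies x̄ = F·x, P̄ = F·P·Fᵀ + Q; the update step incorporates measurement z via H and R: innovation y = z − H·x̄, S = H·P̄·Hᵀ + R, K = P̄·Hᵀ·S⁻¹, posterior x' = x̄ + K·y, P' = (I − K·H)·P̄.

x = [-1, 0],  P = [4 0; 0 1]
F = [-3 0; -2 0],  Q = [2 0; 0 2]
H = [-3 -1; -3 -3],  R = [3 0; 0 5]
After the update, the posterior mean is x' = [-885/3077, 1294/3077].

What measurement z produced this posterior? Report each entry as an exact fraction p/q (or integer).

z = [1, -1]

x̄ = F·x = [3, 2]
P̄ = F·P·Fᵀ + Q = [38 24; 24 18]
S = H·P̄·Hᵀ + R = [507 684; 684 941]
K = P̄·Hᵀ·S⁻¹ = [-878/3077 30/3077; 498/3077 -774/3077]
x' − x̄ = [-10116/3077, -4860/3077] = K·y
y = (KᵀK)⁻¹·Kᵀ·(x' − x̄) = [12, 14]
z = y + H·x̄ = [12, 14] + [-11, -15] = [1, -1]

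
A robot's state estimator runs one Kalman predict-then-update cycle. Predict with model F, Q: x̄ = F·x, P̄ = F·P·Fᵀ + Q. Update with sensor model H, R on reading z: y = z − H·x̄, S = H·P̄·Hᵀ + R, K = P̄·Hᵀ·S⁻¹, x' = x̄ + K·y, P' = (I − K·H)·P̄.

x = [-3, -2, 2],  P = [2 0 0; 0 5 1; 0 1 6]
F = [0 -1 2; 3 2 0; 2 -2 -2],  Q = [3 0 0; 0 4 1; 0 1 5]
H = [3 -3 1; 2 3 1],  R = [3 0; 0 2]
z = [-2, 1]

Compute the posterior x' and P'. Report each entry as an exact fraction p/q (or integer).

x̄ = F·x = [6, -13, -6]
P̄ = F·P·Fᵀ + Q = [28 -6 -16; -6 42 -11; -16 -11 65]
y = z − H·x̄ = [-53, 34]
S = H·P̄·Hᵀ + R = [776 -243; -243 355]
K = P̄·Hᵀ·S⁻¹ = [35876/216431 37970/216431; -29996/216431 42263/216431; 17750/216431 12150/216431]
x' = x̄ + K·y = [688138/216431, 213127/216431, -1826236/216431]
P' = (I − K·H)·P̄ = [2139392/216431 351284/216431 -5256696/216431; 351284/216431 87633/216431 -880941/216431; -5256696/216431 -880941/216431 13180515/216431]

x' = [688138/216431, 213127/216431, -1826236/216431]
P' = [2139392/216431 351284/216431 -5256696/216431; 351284/216431 87633/216431 -880941/216431; -5256696/216431 -880941/216431 13180515/216431]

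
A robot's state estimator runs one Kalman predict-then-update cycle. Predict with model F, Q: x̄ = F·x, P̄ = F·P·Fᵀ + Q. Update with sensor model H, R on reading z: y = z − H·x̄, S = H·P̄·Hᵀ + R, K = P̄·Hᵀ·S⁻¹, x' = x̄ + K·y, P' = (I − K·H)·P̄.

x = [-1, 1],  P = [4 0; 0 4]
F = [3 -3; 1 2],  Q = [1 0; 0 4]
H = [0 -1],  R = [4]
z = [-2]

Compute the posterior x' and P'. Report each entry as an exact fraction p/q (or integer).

x' = [-45/7, 13/7]
P' = [475/7 -12/7; -12/7 24/7]

x̄ = F·x = [-6, 1]
P̄ = F·P·Fᵀ + Q = [73 -12; -12 24]
y = z − H·x̄ = [-1]
S = H·P̄·Hᵀ + R = [28]
K = P̄·Hᵀ·S⁻¹ = [3/7; -6/7]
x' = x̄ + K·y = [-45/7, 13/7]
P' = (I − K·H)·P̄ = [475/7 -12/7; -12/7 24/7]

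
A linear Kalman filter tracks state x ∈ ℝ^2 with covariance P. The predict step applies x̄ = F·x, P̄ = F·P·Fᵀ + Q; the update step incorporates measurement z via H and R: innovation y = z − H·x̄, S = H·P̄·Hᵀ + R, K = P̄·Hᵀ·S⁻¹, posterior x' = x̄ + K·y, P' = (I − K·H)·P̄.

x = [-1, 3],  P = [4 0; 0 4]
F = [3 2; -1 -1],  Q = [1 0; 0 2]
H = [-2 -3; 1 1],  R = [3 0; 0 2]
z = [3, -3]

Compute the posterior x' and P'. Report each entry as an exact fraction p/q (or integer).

x' = [-855/329, 172/329]
P' = [3048/329 -2070/329; -2070/329 1490/329]

x̄ = F·x = [3, -2]
P̄ = F·P·Fᵀ + Q = [53 -20; -20 10]
y = z − H·x̄ = [3, -4]
S = H·P̄·Hᵀ + R = [65 -36; -36 25]
K = P̄·Hᵀ·S⁻¹ = [38/329 489/329; -110/329 -290/329]
x' = x̄ + K·y = [-855/329, 172/329]
P' = (I − K·H)·P̄ = [3048/329 -2070/329; -2070/329 1490/329]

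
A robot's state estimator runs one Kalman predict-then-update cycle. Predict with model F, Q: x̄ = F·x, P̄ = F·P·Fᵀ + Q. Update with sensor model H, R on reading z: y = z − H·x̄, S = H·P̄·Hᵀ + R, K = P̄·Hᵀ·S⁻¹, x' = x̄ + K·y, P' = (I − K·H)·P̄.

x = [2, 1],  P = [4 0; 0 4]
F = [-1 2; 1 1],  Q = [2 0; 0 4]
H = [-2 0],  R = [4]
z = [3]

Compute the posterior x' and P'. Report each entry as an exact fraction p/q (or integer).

x̄ = F·x = [0, 3]
P̄ = F·P·Fᵀ + Q = [22 4; 4 12]
y = z − H·x̄ = [3]
S = H·P̄·Hᵀ + R = [92]
K = P̄·Hᵀ·S⁻¹ = [-11/23; -2/23]
x' = x̄ + K·y = [-33/23, 63/23]
P' = (I − K·H)·P̄ = [22/23 4/23; 4/23 260/23]

x' = [-33/23, 63/23]
P' = [22/23 4/23; 4/23 260/23]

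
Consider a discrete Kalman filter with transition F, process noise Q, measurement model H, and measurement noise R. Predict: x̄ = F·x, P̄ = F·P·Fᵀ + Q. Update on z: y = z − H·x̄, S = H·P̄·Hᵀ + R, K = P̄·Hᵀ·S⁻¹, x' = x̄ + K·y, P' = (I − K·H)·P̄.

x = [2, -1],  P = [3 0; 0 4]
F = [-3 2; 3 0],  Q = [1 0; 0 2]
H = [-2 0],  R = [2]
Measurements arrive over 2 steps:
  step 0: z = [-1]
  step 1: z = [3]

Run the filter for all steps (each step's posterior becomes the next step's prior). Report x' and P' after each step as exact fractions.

step 0: x' = [36/89, 75/89], P' = [44/89 -27/89; -27/89 1123/89]
step 1: x' = [-15861/10691, 15174/10691], P' = [5301/10691 -558/10691; -558/10691 61954/10691]

step 0: x̄ = F·x = [-8, 6]
step 0: P̄ = F·P·Fᵀ + Q = [44 -27; -27 29]
step 0: y = z − H·x̄ = [-17]
step 0: S = H·P̄·Hᵀ + R = [178]
step 0: K = P̄·Hᵀ·S⁻¹ = [-44/89; 27/89]
step 0: x' = x̄ + K·y = [36/89, 75/89]
step 0: P' = (I − K·H)·P̄ = [44/89 -27/89; -27/89 1123/89]
step 1: x̄ = F·x = [42/89, 108/89]
step 1: P̄ = F·P·Fᵀ + Q = [5301/89 -558/89; -558/89 574/89]
step 1: y = z − H·x̄ = [351/89]
step 1: S = H·P̄·Hᵀ + R = [21382/89]
step 1: K = P̄·Hᵀ·S⁻¹ = [-5301/10691; 558/10691]
step 1: x' = x̄ + K·y = [-15861/10691, 15174/10691]
step 1: P' = (I − K·H)·P̄ = [5301/10691 -558/10691; -558/10691 61954/10691]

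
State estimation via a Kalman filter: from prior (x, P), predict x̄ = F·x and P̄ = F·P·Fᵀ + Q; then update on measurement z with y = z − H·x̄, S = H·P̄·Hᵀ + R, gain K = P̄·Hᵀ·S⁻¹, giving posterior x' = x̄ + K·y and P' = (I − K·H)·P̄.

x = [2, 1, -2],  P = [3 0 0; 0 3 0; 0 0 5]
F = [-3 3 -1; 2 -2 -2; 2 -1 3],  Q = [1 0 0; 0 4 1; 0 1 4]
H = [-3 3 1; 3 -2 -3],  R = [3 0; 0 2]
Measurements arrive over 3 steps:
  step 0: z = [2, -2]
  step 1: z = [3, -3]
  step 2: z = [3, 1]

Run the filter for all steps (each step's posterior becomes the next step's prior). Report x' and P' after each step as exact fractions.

step 0: x' = [27949/83947, 546726/587629, 208301/587629], P' = [181784/83947 152738/83947 73464/83947; 152738/83947 1240579/587629 149040/587629; 73464/83947 149040/587629 561306/587629]
step 1: x' = [-230821308/1749778621, 2281613548/5249335863, 1145337165/1749778621], P' = [6873152945/3499557242 5700569339/3499557242 2858343675/3499557242; 5700569339/3499557242 19688714143/10498671726 873111705/3499557242; 2858343675/3499557242 873111705/3499557242 3120563589/3499557242]
step 2: x' = [7188020461650/169826565750691, 168232187631914/169826565750691, -139951639103727/169826565750691], P' = [325797319199005/169826565750691 271267902491403/169826565750691 134332644800019/169826565750691; 271267902491403/169826565750691 314648115757978/169826565750691 39466933927335/169826565750691; 134332644800019/169826565750691 39466933927335/169826565750691 148807145772939/169826565750691]

step 0: x̄ = F·x = [-1, 6, -3]
step 0: P̄ = F·P·Fᵀ + Q = [60 -26 -42; -26 48 -11; -42 -11 64]
step 0: y = z − H·x̄ = [-16, 4]
step 0: S = H·P̄·Hᵀ + R = [1693 -1793; -1793 2246]
step 0: K = P̄·Hᵀ·S⁻¹ = [-4558/83947 9742/83947; 221093/587629 139610/587629; -178106/587629 -219627/587629]
step 0: x' = x̄ + K·y = [27949/83947, 546726/587629, 208301/587629]
step 0: P' = (I − K·H)·P̄ = [181784/83947 152738/83947 73464/83947; 152738/83947 1240579/587629 149040/587629; 73464/83947 149040/587629 561306/587629]
step 1: x̄ = F·x = [844948/587629, -159824/83947, 469463/587629]
step 1: P̄ = F·P·Fᵀ + Q = [6712798/587629 47862/83947 -7584417/587629; 47862/83947 453288/83947 -170251/83947; -7584417/587629 -170251/83947 14732873/587629]
step 1: y = z − H·x̄ = [7184572/587629, -5126878/587629]
step 1: S = H·P̄·Hᵀ + R = [137793434/587629 -196530064/587629; -196530064/587629 325076375/587629]
step 1: K = P̄·Hᵀ·S⁻¹ = [-219802381/3499557242 160822283/1749778621; 3460117831/10498671726 1017422605/5249335863; -945044107/3499557242 -633220788/1749778621]
step 1: x' = x̄ + K·y = [-230821308/1749778621, 2281613548/5249335863, 1145337165/1749778621]
step 1: P' = (I − K·H)·P̄ = [6873152945/3499557242 5700569339/3499557242 2858343675/3499557242; 5700569339/3499557242 19688714143/10498671726 873111705/3499557242; 2858343675/3499557242 873111705/3499557242 3120563589/3499557242]
step 2: x̄ = F·x = [1828740307/1749778621, -12820177934/5249335863, 6641493089/5249335863]
step 2: P̄ = F·P·Fᵀ + Q = [36845783483/3499557242 986270585/1749778621 -20847430952/1749778621; 986270585/1749778621 28107455234/5249335863 -9876867881/5249335863; -20847430952/1749778621 -9876867881/5249335863 123596991416/5249335863]
step 2: y = z − H·x̄ = [64025711065/5249335863, -16925203501/5249335863]
step 2: S = H·P̄·Hᵀ + R = [2304928222783/10498671726 -3268667147857/10498671726; -3268667147857/10498671726 5408905216405/10498671726]
step 2: K = P̄·Hᵀ·S⁻¹ = [-9751868440929/169826565750691 15929109107076/169826565750691; 56535857909020/169826565750691 33053337088124/169826565750691; -45263328948371/169826565750691 -61178685386715/169826565750691]
step 2: x' = x̄ + K·y = [7188020461650/169826565750691, 168232187631914/169826565750691, -139951639103727/169826565750691]
step 2: P' = (I − K·H)·P̄ = [325797319199005/169826565750691 271267902491403/169826565750691 134332644800019/169826565750691; 271267902491403/169826565750691 314648115757978/169826565750691 39466933927335/169826565750691; 134332644800019/169826565750691 39466933927335/169826565750691 148807145772939/169826565750691]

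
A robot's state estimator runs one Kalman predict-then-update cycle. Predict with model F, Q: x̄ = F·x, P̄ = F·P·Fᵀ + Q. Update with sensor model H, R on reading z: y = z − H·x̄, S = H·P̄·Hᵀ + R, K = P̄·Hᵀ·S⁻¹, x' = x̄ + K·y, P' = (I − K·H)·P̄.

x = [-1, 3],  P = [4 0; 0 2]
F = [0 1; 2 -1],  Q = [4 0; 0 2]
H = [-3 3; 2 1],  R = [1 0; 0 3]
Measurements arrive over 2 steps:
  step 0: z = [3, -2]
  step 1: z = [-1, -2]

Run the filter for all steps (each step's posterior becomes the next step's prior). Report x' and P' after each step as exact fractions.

step 0: x̄ = F·x = [3, -5]
step 0: P̄ = F·P·Fᵀ + Q = [6 -2; -2 20]
step 0: y = z − H·x̄ = [27, -3]
step 0: S = H·P̄·Hᵀ + R = [271 18; 18 39]
step 0: K = P̄·Hᵀ·S⁻¹ = [-372/3415 3142/10245; 762/3415 3148/10245]
step 0: x' = x̄ + K·y = [-2941/3415, 351/3415]
step 0: P' = (I − K·H)·P̄ = [3266/10245 2894/10245; 2894/10245 3656/10245]
step 1: x̄ = F·x = [351/3415, -6233/3415]
step 1: P̄ = F·P·Fᵀ + Q = [44636/10245 2132/10245; 2132/10245 25634/10245]
step 1: y = z − H·x̄ = [16337/3415, -1299/3415]
step 1: S = H·P̄·Hᵀ + R = [201433/3415 -61506/3415; -61506/3415 81147/3415]
step 1: K = P̄·Hᵀ·S⁻¹ = [-153744/1226227 20228/72131; 245982/1226227 19826/72131]
step 1: x' = x̄ + K·y = [-43545/72131, -69973/72131]
step 1: P' = (I − K·H)·P̄ = [1082876/3678681 929132/3678681; 929132/3678681 1175114/3678681]

step 0: x' = [-2941/3415, 351/3415], P' = [3266/10245 2894/10245; 2894/10245 3656/10245]
step 1: x' = [-43545/72131, -69973/72131], P' = [1082876/3678681 929132/3678681; 929132/3678681 1175114/3678681]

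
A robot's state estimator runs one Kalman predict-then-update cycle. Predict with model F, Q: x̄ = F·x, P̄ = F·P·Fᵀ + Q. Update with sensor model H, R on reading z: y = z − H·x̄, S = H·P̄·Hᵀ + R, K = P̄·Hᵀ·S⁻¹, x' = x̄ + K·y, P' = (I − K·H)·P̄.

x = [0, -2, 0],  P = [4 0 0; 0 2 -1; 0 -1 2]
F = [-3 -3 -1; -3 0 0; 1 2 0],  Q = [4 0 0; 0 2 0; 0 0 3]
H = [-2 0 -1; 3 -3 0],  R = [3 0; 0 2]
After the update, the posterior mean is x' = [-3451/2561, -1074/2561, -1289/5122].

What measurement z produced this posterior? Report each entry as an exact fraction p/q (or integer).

z = [3, -3]

x̄ = F·x = [6, 0, -4]
P̄ = F·P·Fᵀ + Q = [54 36 -22; 36 38 -12; -22 -12 15]
S = H·P̄·Hᵀ + R = [146 -78; -78 182]
K = P̄·Hᵀ·S⁻¹ = [-110/197 147/2561; -219/394 -1389/5122; 113/788 -1059/10244]
x' − x̄ = [-18817/2561, -1074/2561, 19199/5122] = K·y
y = (KᵀK)⁻¹·Kᵀ·(x' − x̄) = [11, -21]
z = y + H·x̄ = [11, -21] + [-8, 18] = [3, -3]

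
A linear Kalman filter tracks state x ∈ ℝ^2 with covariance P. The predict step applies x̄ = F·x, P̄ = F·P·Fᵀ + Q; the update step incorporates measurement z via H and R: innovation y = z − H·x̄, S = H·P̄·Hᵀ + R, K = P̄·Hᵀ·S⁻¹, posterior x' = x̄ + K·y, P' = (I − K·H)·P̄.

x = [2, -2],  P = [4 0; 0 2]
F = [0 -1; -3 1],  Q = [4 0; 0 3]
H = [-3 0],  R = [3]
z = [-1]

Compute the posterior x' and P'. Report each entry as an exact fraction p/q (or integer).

x' = [8/19, -142/19]
P' = [6/19 -2/19; -2/19 767/19]

x̄ = F·x = [2, -8]
P̄ = F·P·Fᵀ + Q = [6 -2; -2 41]
y = z − H·x̄ = [5]
S = H·P̄·Hᵀ + R = [57]
K = P̄·Hᵀ·S⁻¹ = [-6/19; 2/19]
x' = x̄ + K·y = [8/19, -142/19]
P' = (I − K·H)·P̄ = [6/19 -2/19; -2/19 767/19]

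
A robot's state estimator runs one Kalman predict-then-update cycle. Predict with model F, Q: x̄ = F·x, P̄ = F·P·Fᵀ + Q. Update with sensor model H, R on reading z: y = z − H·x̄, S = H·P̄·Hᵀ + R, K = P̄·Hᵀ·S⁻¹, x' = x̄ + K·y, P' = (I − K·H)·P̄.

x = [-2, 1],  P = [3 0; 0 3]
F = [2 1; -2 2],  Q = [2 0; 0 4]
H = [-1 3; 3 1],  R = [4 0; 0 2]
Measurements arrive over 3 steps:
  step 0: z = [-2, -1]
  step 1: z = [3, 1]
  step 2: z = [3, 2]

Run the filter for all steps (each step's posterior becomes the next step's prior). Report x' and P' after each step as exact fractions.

step 0: x̄ = F·x = [-3, 6]
step 0: P̄ = F·P·Fᵀ + Q = [17 -6; -6 28]
step 0: y = z − H·x̄ = [-23, 2]
step 0: S = H·P̄·Hᵀ + R = [309 -15; -15 147]
step 0: K = P̄·Hᵀ·S⁻¹ = [-745/7533 2230/7533; 2230/7533 740/7533]
step 0: x' = x̄ + K·y = [-1004/7533, -4612/7533]
step 0: P' = (I − K·H)·P̄ = [1636/7533 -448/7533; -448/7533 2824/7533]
step 1: x̄ = F·x = [-6620/7533, -7216/7533]
step 1: P̄ = F·P·Fᵀ + Q = [22642/7533 -1792/7533; -1792/7533 51556/7533]
step 1: y = z − H·x̄ = [37627/7533, 34609/7533]
step 1: S = H·P̄·Hᵀ + R = [527530/7533 72406/7533; 72406/7533 259648/7533]
step 1: K = P̄·Hᵀ·S⁻¹ = [-400349/4371747 1225154/4371747; 1237250/4371747 432520/4371747]
step 1: x' = x̄ + K·y = [-212869/4371747, 3979366/4371747]
step 1: P' = (I − K·H)·P̄ = [895232/4371747 -235388/4371747; -235388/4371747 1571204/4371747]
step 2: x̄ = F·x = [3553628/4371747, 8384470/4371747]
step 2: P̄ = F·P·Fᵀ + Q = [12954074/4371747 -909296/4371747; -909296/4371747 29235836/4371747]
step 2: y = z − H·x̄ = [-8484541/4371747, -10301860/4371747]
step 2: S = H·P̄·Hᵀ + R = [299019362/4371747 41570918/4371747; 41570918/4371747 149110220/4371747]
step 2: K = P̄·Hᵀ·S⁻¹ = [-223942441/2450891007 686257306/2450891007; 692612782/2450891007 242609408/2450891007]
step 2: x' = x̄ + K·y = [809716811/2450891007, 2784605884/2450891007]
step 2: P' = (I − K·H)·P̄ = [501331360/2450891007 -131479468/2450891007; -131479468/2450891007 879657220/2450891007]

step 0: x' = [-1004/7533, -4612/7533], P' = [1636/7533 -448/7533; -448/7533 2824/7533]
step 1: x' = [-212869/4371747, 3979366/4371747], P' = [895232/4371747 -235388/4371747; -235388/4371747 1571204/4371747]
step 2: x' = [809716811/2450891007, 2784605884/2450891007], P' = [501331360/2450891007 -131479468/2450891007; -131479468/2450891007 879657220/2450891007]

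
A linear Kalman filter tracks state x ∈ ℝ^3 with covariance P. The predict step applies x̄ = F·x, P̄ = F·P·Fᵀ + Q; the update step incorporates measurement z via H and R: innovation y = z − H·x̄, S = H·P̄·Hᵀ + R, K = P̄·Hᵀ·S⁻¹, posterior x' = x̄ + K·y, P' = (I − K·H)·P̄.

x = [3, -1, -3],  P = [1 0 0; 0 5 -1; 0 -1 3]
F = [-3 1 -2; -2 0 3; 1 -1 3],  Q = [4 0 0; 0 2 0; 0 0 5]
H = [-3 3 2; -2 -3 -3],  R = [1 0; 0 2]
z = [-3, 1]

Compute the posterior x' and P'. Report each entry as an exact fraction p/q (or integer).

x̄ = F·x = [-4, -15, -5]
P̄ = F·P·Fᵀ + Q = [34 -15 -31; -15 33 28; -31 28 44]
y = z − H·x̄ = [40, -67]
S = H·P̄·Hᵀ + R = [1758 -977; -977 783]
K = P̄·Hᵀ·S⁻¹ = [-95257/421985 -81133/421985; 7119/421985 -73574/421985; 57037/421985 -11827/421985]
x' = x̄ + K·y = [-62309/421985, -1115557/421985, 963964/421985]
P' = (I − K·H)·P̄ = [118087/421985 308276/421985 -332912/421985; 308276/421985 1244883/421985 -1401351/421985; -332912/421985 -1401351/421985 1631177/421985]

x' = [-62309/421985, -1115557/421985, 963964/421985]
P' = [118087/421985 308276/421985 -332912/421985; 308276/421985 1244883/421985 -1401351/421985; -332912/421985 -1401351/421985 1631177/421985]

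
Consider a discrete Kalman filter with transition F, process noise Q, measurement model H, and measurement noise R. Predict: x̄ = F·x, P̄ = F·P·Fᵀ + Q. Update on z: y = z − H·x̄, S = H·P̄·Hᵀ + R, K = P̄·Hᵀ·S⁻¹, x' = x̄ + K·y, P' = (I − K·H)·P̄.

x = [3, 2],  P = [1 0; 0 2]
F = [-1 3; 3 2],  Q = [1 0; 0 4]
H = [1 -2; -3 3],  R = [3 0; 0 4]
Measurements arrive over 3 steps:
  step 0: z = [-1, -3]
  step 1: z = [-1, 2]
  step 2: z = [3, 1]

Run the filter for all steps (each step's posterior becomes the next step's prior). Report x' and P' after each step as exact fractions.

step 0: x̄ = F·x = [3, 13]
step 0: P̄ = F·P·Fᵀ + Q = [20 9; 9 21]
step 0: y = z − H·x̄ = [22, -33]
step 0: S = H·P̄·Hᵀ + R = [71 -105; -105 211]
step 0: K = P̄·Hᵀ·S⁻¹ = [-3043/3956 -2133/3956; -3183/3956 -909/3956]
step 0: x' = x̄ + K·y = [15311/3956, 11399/3956]
step 0: P' = (I − K·H)·P̄ = [14817/3956 11973/3956; 11973/3956 10761/3956]
step 1: x̄ = F·x = [9443/1978, 68731/3956]
step 1: P̄ = F·P·Fᵀ + Q = [10946/989 51963/1978; 51963/1978 335897/3956]
step 1: y = z − H·x̄ = [28655/989, -141623/3956]
step 1: S = H·P̄·Hᵀ + R = [245884/989 -302850/989; -302850/989 1562285/3956]
step 1: K = P̄·Hᵀ·S⁻¹ = [-1908641/3492092 -1345836/4365115; -2231681/3492092 -218643/4365115]
step 1: x' = x̄ + K·y = [-424313/17460460, 11364511/17460460]
step 1: P' = (I − K·H)·P̄ = [42985199/17460460 35807407/17460460; 35807407/17460460 34641311/17460460]
step 2: x̄ = F·x = [17258923/8730230, 21456083/17460460]
step 2: P̄ = F·P·Fᵀ + Q = [39343254/4365115 164772059/8730230; 164772059/8730230 1024962759/17460460]
step 2: y = z − H·x̄ = [3038785/873023, 56645749/17460460]
step 2: S = H·P̄·Hᵀ + R = [149571448/873023 -182799927/873023; -182799927/873023 4779069691/17460460]
step 2: K = P̄·Hᵀ·S⁻¹ = [-29172204443/53258742956 -4140172281/13314685739; -34046869163/53258742956 -699086688/13314685739]
step 2: x' = x̄ + K·y = [-24990083235/26629371478, -31067321625/26629371478]
step 2: P' = (I − K·H)·P̄ = [131678450993/53258742956 109597532161/53258742956; 109597532161/53258742956 105869069825/53258742956]

step 0: x' = [15311/3956, 11399/3956], P' = [14817/3956 11973/3956; 11973/3956 10761/3956]
step 1: x' = [-424313/17460460, 11364511/17460460], P' = [42985199/17460460 35807407/17460460; 35807407/17460460 34641311/17460460]
step 2: x' = [-24990083235/26629371478, -31067321625/26629371478], P' = [131678450993/53258742956 109597532161/53258742956; 109597532161/53258742956 105869069825/53258742956]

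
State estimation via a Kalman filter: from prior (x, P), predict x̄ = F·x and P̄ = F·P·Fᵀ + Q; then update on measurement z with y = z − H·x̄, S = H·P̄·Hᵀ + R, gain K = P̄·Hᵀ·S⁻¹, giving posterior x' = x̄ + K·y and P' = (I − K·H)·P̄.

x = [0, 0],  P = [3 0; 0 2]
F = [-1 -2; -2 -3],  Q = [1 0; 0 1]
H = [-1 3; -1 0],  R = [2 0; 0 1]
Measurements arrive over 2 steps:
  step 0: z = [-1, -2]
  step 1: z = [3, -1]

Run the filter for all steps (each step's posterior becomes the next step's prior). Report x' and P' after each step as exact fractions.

step 0: x̄ = F·x = [0, 0]
step 0: P̄ = F·P·Fᵀ + Q = [12 18; 18 31]
step 0: y = z − H·x̄ = [-1, -2]
step 0: S = H·P̄·Hᵀ + R = [185 -42; -42 13]
step 0: K = P̄·Hᵀ·S⁻¹ = [42/641 -456/641; 219/641 -180/641]
step 0: x' = x̄ + K·y = [870/641, 141/641]
step 0: P' = (I − K·H)·P̄ = [456/641 180/641; 180/641 206/641]
step 1: x̄ = F·x = [-1152/641, -2163/641]
step 1: P̄ = F·P·Fᵀ + Q = [2641/641 3408/641; 3408/641 6479/641]
step 1: y = z − H·x̄ = [7260/641, -1793/641]
step 1: S = H·P̄·Hᵀ + R = [41786/641 -7583/641; -7583/641 3282/641]
step 1: K = P̄·Hᵀ·S⁻¹ = [7583/124243 -82457/124243; 41754/124243 -32541/124243]
step 1: x' = x̄ + K·y = [93245/124243, 144684/124243]
step 1: P' = (I − K·H)·P̄ = [82457/124243 32541/124243; 32541/124243 38683/124243]

step 0: x' = [870/641, 141/641], P' = [456/641 180/641; 180/641 206/641]
step 1: x' = [93245/124243, 144684/124243], P' = [82457/124243 32541/124243; 32541/124243 38683/124243]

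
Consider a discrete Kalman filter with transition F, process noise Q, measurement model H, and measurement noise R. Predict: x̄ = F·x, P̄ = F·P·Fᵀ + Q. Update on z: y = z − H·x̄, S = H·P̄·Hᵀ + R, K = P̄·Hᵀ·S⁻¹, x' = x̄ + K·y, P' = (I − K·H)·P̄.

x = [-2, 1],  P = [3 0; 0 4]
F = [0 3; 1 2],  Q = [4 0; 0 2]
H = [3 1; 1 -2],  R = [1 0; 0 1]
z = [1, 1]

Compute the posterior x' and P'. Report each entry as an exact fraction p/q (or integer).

x̄ = F·x = [3, 0]
P̄ = F·P·Fᵀ + Q = [40 24; 24 21]
y = z − H·x̄ = [-8, -2]
S = H·P̄·Hᵀ + R = [526 -42; -42 29]
K = P̄·Hᵀ·S⁻¹ = [384/1349 184/1349; 1941/13490 -2781/6745]
x' = x̄ + K·y = [607/1349, -2202/6745]
P' = (I − K·H)·P̄ = [136/1349 -24/1349; -24/1349 2661/13490]

x' = [607/1349, -2202/6745]
P' = [136/1349 -24/1349; -24/1349 2661/13490]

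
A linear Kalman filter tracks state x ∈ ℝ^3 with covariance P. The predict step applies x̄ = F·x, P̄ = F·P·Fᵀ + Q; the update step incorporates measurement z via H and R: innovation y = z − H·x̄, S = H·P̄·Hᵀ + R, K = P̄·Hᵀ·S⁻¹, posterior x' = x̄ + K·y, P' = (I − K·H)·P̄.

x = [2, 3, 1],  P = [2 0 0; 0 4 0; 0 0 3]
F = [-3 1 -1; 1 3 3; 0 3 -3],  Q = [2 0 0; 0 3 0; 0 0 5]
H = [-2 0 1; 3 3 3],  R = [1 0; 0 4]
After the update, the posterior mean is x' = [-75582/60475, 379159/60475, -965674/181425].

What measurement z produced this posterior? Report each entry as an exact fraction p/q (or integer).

x̄ = F·x = [-4, 14, 6]
P̄ = F·P·Fᵀ + Q = [27 -3 21; -3 68 9; 21 9 68]
S = H·P̄·Hᵀ + R = [93 24; 24 1957]
K = P̄·Hᵀ·S⁻¹ = [-22607/60475 4449/60475; 8009/60475 6762/60475; 43826/181425 8906/60475]
x' − x̄ = [166318/60475, -467491/60475, -2054224/181425] = K·y
y = (KᵀK)⁻¹·Kᵀ·(x' − x̄) = [-17, -49]
z = y + H·x̄ = [-17, -49] + [14, 48] = [-3, -1]

z = [-3, -1]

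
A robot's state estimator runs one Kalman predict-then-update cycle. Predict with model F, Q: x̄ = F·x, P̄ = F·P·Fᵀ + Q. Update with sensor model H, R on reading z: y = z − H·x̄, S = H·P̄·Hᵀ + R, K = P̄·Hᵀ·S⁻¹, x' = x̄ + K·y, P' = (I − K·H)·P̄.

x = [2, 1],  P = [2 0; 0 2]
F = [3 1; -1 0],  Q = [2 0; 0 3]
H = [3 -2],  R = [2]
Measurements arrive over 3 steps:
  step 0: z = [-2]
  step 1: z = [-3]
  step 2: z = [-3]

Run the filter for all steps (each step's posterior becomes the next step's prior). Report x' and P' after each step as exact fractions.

step 0: x' = [-31/146, 43/73], P' = [85/73 108/73; 108/73 169/73]
step 1: x' = [-513/709, 3457/8508], P' = [834/709 1054/709; 1054/709 49127/21270]
step 2: x' = [-4522534/6237123, 883812/2079041], P' = [7335226/6237123 3089926/2079041; 3089926/2079041 4800789/2079041]

step 0: x̄ = F·x = [7, -2]
step 0: P̄ = F·P·Fᵀ + Q = [22 -6; -6 5]
step 0: y = z − H·x̄ = [-27]
step 0: S = H·P̄·Hᵀ + R = [292]
step 0: K = P̄·Hᵀ·S⁻¹ = [39/146; -7/73]
step 0: x' = x̄ + K·y = [-31/146, 43/73]
step 0: P' = (I − K·H)·P̄ = [85/73 108/73; 108/73 169/73]
step 1: x̄ = F·x = [-7/146, 31/146]
step 1: P̄ = F·P·Fᵀ + Q = [1728/73 -363/73; -363/73 304/73]
step 1: y = z − H·x̄ = [-355/146]
step 1: S = H·P̄·Hᵀ + R = [21270/73]
step 1: K = P̄·Hᵀ·S⁻¹ = [197/709; -1697/21270]
step 1: x' = x̄ + K·y = [-513/709, 3457/8508]
step 1: P' = (I − K·H)·P̄ = [834/709 1054/709; 1054/709 49127/21270]
step 2: x̄ = F·x = [-15011/8508, 513/709]
step 2: P̄ = F·P·Fᵀ + Q = [506567/21270 -3556/709; -3556/709 2961/709]
step 2: y = z − H·x̄ = [10607/2836]
step 2: S = H·P̄·Hᵀ + R = [2079041/7090]
step 2: K = P̄·Hᵀ·S⁻¹ = [577687/2079041; -165900/2079041]
step 2: x' = x̄ + K·y = [-4522534/6237123, 883812/2079041]
step 2: P' = (I − K·H)·P̄ = [7335226/6237123 3089926/2079041; 3089926/2079041 4800789/2079041]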